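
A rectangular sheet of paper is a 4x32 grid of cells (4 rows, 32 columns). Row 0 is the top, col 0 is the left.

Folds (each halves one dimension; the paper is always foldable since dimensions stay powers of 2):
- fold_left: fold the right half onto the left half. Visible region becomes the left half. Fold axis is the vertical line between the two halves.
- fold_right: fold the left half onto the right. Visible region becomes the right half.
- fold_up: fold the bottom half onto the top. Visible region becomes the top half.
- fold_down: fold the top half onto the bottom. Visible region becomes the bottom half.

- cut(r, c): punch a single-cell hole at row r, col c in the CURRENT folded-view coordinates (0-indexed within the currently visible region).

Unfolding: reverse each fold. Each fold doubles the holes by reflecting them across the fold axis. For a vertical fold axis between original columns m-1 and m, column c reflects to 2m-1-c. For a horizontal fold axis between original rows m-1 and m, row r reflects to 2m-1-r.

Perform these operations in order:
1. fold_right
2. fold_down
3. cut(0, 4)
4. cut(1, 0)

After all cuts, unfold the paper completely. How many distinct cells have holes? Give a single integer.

Op 1 fold_right: fold axis v@16; visible region now rows[0,4) x cols[16,32) = 4x16
Op 2 fold_down: fold axis h@2; visible region now rows[2,4) x cols[16,32) = 2x16
Op 3 cut(0, 4): punch at orig (2,20); cuts so far [(2, 20)]; region rows[2,4) x cols[16,32) = 2x16
Op 4 cut(1, 0): punch at orig (3,16); cuts so far [(2, 20), (3, 16)]; region rows[2,4) x cols[16,32) = 2x16
Unfold 1 (reflect across h@2): 4 holes -> [(0, 16), (1, 20), (2, 20), (3, 16)]
Unfold 2 (reflect across v@16): 8 holes -> [(0, 15), (0, 16), (1, 11), (1, 20), (2, 11), (2, 20), (3, 15), (3, 16)]

Answer: 8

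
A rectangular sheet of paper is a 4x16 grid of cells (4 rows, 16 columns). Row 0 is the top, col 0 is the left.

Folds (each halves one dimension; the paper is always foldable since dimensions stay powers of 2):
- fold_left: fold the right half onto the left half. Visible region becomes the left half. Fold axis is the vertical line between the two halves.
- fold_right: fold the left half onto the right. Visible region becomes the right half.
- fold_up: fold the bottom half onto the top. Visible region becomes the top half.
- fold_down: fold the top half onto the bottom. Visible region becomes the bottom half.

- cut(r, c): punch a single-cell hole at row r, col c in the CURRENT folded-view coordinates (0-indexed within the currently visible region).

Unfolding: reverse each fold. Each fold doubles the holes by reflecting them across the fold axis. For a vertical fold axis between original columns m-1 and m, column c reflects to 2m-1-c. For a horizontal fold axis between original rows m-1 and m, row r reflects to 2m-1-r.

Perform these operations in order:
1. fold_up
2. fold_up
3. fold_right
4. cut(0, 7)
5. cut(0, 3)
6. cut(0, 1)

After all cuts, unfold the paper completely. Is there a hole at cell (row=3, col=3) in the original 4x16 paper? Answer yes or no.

Op 1 fold_up: fold axis h@2; visible region now rows[0,2) x cols[0,16) = 2x16
Op 2 fold_up: fold axis h@1; visible region now rows[0,1) x cols[0,16) = 1x16
Op 3 fold_right: fold axis v@8; visible region now rows[0,1) x cols[8,16) = 1x8
Op 4 cut(0, 7): punch at orig (0,15); cuts so far [(0, 15)]; region rows[0,1) x cols[8,16) = 1x8
Op 5 cut(0, 3): punch at orig (0,11); cuts so far [(0, 11), (0, 15)]; region rows[0,1) x cols[8,16) = 1x8
Op 6 cut(0, 1): punch at orig (0,9); cuts so far [(0, 9), (0, 11), (0, 15)]; region rows[0,1) x cols[8,16) = 1x8
Unfold 1 (reflect across v@8): 6 holes -> [(0, 0), (0, 4), (0, 6), (0, 9), (0, 11), (0, 15)]
Unfold 2 (reflect across h@1): 12 holes -> [(0, 0), (0, 4), (0, 6), (0, 9), (0, 11), (0, 15), (1, 0), (1, 4), (1, 6), (1, 9), (1, 11), (1, 15)]
Unfold 3 (reflect across h@2): 24 holes -> [(0, 0), (0, 4), (0, 6), (0, 9), (0, 11), (0, 15), (1, 0), (1, 4), (1, 6), (1, 9), (1, 11), (1, 15), (2, 0), (2, 4), (2, 6), (2, 9), (2, 11), (2, 15), (3, 0), (3, 4), (3, 6), (3, 9), (3, 11), (3, 15)]
Holes: [(0, 0), (0, 4), (0, 6), (0, 9), (0, 11), (0, 15), (1, 0), (1, 4), (1, 6), (1, 9), (1, 11), (1, 15), (2, 0), (2, 4), (2, 6), (2, 9), (2, 11), (2, 15), (3, 0), (3, 4), (3, 6), (3, 9), (3, 11), (3, 15)]

Answer: no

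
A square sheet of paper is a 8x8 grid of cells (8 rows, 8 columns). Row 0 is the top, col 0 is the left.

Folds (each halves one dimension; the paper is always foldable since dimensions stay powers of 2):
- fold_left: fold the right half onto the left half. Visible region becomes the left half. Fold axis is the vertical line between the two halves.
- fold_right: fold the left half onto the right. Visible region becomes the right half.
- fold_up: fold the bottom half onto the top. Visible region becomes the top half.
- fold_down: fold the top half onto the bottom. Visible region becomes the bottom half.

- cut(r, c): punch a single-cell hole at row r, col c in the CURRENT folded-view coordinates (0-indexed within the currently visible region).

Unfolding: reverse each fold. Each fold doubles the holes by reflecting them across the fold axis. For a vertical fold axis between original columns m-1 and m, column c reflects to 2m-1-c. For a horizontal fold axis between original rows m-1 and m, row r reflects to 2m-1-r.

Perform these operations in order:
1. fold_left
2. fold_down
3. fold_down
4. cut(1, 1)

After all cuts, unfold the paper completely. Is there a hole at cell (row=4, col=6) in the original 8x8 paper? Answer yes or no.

Answer: yes

Derivation:
Op 1 fold_left: fold axis v@4; visible region now rows[0,8) x cols[0,4) = 8x4
Op 2 fold_down: fold axis h@4; visible region now rows[4,8) x cols[0,4) = 4x4
Op 3 fold_down: fold axis h@6; visible region now rows[6,8) x cols[0,4) = 2x4
Op 4 cut(1, 1): punch at orig (7,1); cuts so far [(7, 1)]; region rows[6,8) x cols[0,4) = 2x4
Unfold 1 (reflect across h@6): 2 holes -> [(4, 1), (7, 1)]
Unfold 2 (reflect across h@4): 4 holes -> [(0, 1), (3, 1), (4, 1), (7, 1)]
Unfold 3 (reflect across v@4): 8 holes -> [(0, 1), (0, 6), (3, 1), (3, 6), (4, 1), (4, 6), (7, 1), (7, 6)]
Holes: [(0, 1), (0, 6), (3, 1), (3, 6), (4, 1), (4, 6), (7, 1), (7, 6)]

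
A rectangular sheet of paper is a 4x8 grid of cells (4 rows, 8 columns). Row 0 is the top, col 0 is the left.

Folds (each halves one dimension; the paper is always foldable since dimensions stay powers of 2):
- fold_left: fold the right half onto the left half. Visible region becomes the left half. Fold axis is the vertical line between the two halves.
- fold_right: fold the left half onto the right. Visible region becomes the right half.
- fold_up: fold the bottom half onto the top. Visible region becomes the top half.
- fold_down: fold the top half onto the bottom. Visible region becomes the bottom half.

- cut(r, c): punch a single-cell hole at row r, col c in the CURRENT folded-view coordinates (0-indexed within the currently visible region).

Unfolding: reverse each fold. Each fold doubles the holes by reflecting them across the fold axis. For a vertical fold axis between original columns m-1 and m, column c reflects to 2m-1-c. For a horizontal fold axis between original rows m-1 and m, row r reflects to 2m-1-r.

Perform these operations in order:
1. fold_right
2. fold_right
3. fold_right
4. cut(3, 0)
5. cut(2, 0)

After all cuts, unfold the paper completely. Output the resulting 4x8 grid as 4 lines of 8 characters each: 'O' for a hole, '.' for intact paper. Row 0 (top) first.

Op 1 fold_right: fold axis v@4; visible region now rows[0,4) x cols[4,8) = 4x4
Op 2 fold_right: fold axis v@6; visible region now rows[0,4) x cols[6,8) = 4x2
Op 3 fold_right: fold axis v@7; visible region now rows[0,4) x cols[7,8) = 4x1
Op 4 cut(3, 0): punch at orig (3,7); cuts so far [(3, 7)]; region rows[0,4) x cols[7,8) = 4x1
Op 5 cut(2, 0): punch at orig (2,7); cuts so far [(2, 7), (3, 7)]; region rows[0,4) x cols[7,8) = 4x1
Unfold 1 (reflect across v@7): 4 holes -> [(2, 6), (2, 7), (3, 6), (3, 7)]
Unfold 2 (reflect across v@6): 8 holes -> [(2, 4), (2, 5), (2, 6), (2, 7), (3, 4), (3, 5), (3, 6), (3, 7)]
Unfold 3 (reflect across v@4): 16 holes -> [(2, 0), (2, 1), (2, 2), (2, 3), (2, 4), (2, 5), (2, 6), (2, 7), (3, 0), (3, 1), (3, 2), (3, 3), (3, 4), (3, 5), (3, 6), (3, 7)]

Answer: ........
........
OOOOOOOO
OOOOOOOO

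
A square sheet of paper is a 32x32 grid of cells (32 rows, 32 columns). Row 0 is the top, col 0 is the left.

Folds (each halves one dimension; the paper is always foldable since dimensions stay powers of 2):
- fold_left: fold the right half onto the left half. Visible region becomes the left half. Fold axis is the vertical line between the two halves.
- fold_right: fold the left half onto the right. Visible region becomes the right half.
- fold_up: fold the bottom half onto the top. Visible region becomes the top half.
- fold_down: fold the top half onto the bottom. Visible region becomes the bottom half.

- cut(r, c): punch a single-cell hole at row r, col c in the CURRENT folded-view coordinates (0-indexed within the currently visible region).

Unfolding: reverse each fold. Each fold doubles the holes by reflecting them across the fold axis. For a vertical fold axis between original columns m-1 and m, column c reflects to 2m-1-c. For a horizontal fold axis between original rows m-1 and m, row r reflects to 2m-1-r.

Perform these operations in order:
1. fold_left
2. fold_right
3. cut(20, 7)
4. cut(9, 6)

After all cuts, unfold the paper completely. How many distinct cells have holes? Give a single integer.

Op 1 fold_left: fold axis v@16; visible region now rows[0,32) x cols[0,16) = 32x16
Op 2 fold_right: fold axis v@8; visible region now rows[0,32) x cols[8,16) = 32x8
Op 3 cut(20, 7): punch at orig (20,15); cuts so far [(20, 15)]; region rows[0,32) x cols[8,16) = 32x8
Op 4 cut(9, 6): punch at orig (9,14); cuts so far [(9, 14), (20, 15)]; region rows[0,32) x cols[8,16) = 32x8
Unfold 1 (reflect across v@8): 4 holes -> [(9, 1), (9, 14), (20, 0), (20, 15)]
Unfold 2 (reflect across v@16): 8 holes -> [(9, 1), (9, 14), (9, 17), (9, 30), (20, 0), (20, 15), (20, 16), (20, 31)]

Answer: 8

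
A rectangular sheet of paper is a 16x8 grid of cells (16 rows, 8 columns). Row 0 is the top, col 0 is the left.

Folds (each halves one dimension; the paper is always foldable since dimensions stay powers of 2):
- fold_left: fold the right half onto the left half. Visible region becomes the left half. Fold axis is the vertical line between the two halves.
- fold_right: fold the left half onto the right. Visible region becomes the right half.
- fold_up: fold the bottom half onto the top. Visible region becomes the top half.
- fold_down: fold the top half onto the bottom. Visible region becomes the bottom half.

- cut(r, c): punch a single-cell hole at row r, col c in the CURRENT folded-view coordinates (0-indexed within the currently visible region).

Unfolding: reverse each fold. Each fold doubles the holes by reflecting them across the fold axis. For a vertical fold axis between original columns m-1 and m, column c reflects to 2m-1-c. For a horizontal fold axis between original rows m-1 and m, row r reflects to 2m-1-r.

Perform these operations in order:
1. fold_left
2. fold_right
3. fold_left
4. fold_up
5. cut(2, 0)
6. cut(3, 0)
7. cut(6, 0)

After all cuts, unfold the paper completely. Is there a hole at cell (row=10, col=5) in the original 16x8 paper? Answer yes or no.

Answer: no

Derivation:
Op 1 fold_left: fold axis v@4; visible region now rows[0,16) x cols[0,4) = 16x4
Op 2 fold_right: fold axis v@2; visible region now rows[0,16) x cols[2,4) = 16x2
Op 3 fold_left: fold axis v@3; visible region now rows[0,16) x cols[2,3) = 16x1
Op 4 fold_up: fold axis h@8; visible region now rows[0,8) x cols[2,3) = 8x1
Op 5 cut(2, 0): punch at orig (2,2); cuts so far [(2, 2)]; region rows[0,8) x cols[2,3) = 8x1
Op 6 cut(3, 0): punch at orig (3,2); cuts so far [(2, 2), (3, 2)]; region rows[0,8) x cols[2,3) = 8x1
Op 7 cut(6, 0): punch at orig (6,2); cuts so far [(2, 2), (3, 2), (6, 2)]; region rows[0,8) x cols[2,3) = 8x1
Unfold 1 (reflect across h@8): 6 holes -> [(2, 2), (3, 2), (6, 2), (9, 2), (12, 2), (13, 2)]
Unfold 2 (reflect across v@3): 12 holes -> [(2, 2), (2, 3), (3, 2), (3, 3), (6, 2), (6, 3), (9, 2), (9, 3), (12, 2), (12, 3), (13, 2), (13, 3)]
Unfold 3 (reflect across v@2): 24 holes -> [(2, 0), (2, 1), (2, 2), (2, 3), (3, 0), (3, 1), (3, 2), (3, 3), (6, 0), (6, 1), (6, 2), (6, 3), (9, 0), (9, 1), (9, 2), (9, 3), (12, 0), (12, 1), (12, 2), (12, 3), (13, 0), (13, 1), (13, 2), (13, 3)]
Unfold 4 (reflect across v@4): 48 holes -> [(2, 0), (2, 1), (2, 2), (2, 3), (2, 4), (2, 5), (2, 6), (2, 7), (3, 0), (3, 1), (3, 2), (3, 3), (3, 4), (3, 5), (3, 6), (3, 7), (6, 0), (6, 1), (6, 2), (6, 3), (6, 4), (6, 5), (6, 6), (6, 7), (9, 0), (9, 1), (9, 2), (9, 3), (9, 4), (9, 5), (9, 6), (9, 7), (12, 0), (12, 1), (12, 2), (12, 3), (12, 4), (12, 5), (12, 6), (12, 7), (13, 0), (13, 1), (13, 2), (13, 3), (13, 4), (13, 5), (13, 6), (13, 7)]
Holes: [(2, 0), (2, 1), (2, 2), (2, 3), (2, 4), (2, 5), (2, 6), (2, 7), (3, 0), (3, 1), (3, 2), (3, 3), (3, 4), (3, 5), (3, 6), (3, 7), (6, 0), (6, 1), (6, 2), (6, 3), (6, 4), (6, 5), (6, 6), (6, 7), (9, 0), (9, 1), (9, 2), (9, 3), (9, 4), (9, 5), (9, 6), (9, 7), (12, 0), (12, 1), (12, 2), (12, 3), (12, 4), (12, 5), (12, 6), (12, 7), (13, 0), (13, 1), (13, 2), (13, 3), (13, 4), (13, 5), (13, 6), (13, 7)]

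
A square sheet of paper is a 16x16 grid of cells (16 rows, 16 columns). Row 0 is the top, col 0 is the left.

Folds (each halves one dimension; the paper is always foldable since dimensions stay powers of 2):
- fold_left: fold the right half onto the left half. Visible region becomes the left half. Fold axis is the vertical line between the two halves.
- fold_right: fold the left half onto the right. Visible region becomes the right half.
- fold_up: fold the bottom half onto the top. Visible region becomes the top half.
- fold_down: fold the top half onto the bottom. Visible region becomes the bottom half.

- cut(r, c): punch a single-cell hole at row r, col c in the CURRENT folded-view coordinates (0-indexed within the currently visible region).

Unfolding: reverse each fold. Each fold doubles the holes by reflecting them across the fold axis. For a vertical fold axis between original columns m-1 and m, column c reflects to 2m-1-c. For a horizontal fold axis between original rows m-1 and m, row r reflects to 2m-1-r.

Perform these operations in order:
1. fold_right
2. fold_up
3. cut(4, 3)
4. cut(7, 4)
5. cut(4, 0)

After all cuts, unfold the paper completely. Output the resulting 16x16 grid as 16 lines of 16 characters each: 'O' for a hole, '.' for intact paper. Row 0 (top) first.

Op 1 fold_right: fold axis v@8; visible region now rows[0,16) x cols[8,16) = 16x8
Op 2 fold_up: fold axis h@8; visible region now rows[0,8) x cols[8,16) = 8x8
Op 3 cut(4, 3): punch at orig (4,11); cuts so far [(4, 11)]; region rows[0,8) x cols[8,16) = 8x8
Op 4 cut(7, 4): punch at orig (7,12); cuts so far [(4, 11), (7, 12)]; region rows[0,8) x cols[8,16) = 8x8
Op 5 cut(4, 0): punch at orig (4,8); cuts so far [(4, 8), (4, 11), (7, 12)]; region rows[0,8) x cols[8,16) = 8x8
Unfold 1 (reflect across h@8): 6 holes -> [(4, 8), (4, 11), (7, 12), (8, 12), (11, 8), (11, 11)]
Unfold 2 (reflect across v@8): 12 holes -> [(4, 4), (4, 7), (4, 8), (4, 11), (7, 3), (7, 12), (8, 3), (8, 12), (11, 4), (11, 7), (11, 8), (11, 11)]

Answer: ................
................
................
................
....O..OO..O....
................
................
...O........O...
...O........O...
................
................
....O..OO..O....
................
................
................
................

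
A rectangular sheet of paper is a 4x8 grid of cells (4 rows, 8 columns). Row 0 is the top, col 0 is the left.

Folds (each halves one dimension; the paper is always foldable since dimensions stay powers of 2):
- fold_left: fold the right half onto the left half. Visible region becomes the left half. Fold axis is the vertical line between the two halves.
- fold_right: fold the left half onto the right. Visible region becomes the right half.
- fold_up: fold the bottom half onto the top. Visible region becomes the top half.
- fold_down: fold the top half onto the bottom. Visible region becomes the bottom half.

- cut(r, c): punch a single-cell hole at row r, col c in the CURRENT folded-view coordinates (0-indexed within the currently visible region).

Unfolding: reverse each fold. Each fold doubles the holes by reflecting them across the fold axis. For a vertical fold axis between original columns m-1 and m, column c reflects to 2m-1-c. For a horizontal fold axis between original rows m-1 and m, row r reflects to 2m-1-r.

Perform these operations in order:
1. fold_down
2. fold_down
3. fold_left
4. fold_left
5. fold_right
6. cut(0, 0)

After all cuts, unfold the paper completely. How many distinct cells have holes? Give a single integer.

Op 1 fold_down: fold axis h@2; visible region now rows[2,4) x cols[0,8) = 2x8
Op 2 fold_down: fold axis h@3; visible region now rows[3,4) x cols[0,8) = 1x8
Op 3 fold_left: fold axis v@4; visible region now rows[3,4) x cols[0,4) = 1x4
Op 4 fold_left: fold axis v@2; visible region now rows[3,4) x cols[0,2) = 1x2
Op 5 fold_right: fold axis v@1; visible region now rows[3,4) x cols[1,2) = 1x1
Op 6 cut(0, 0): punch at orig (3,1); cuts so far [(3, 1)]; region rows[3,4) x cols[1,2) = 1x1
Unfold 1 (reflect across v@1): 2 holes -> [(3, 0), (3, 1)]
Unfold 2 (reflect across v@2): 4 holes -> [(3, 0), (3, 1), (3, 2), (3, 3)]
Unfold 3 (reflect across v@4): 8 holes -> [(3, 0), (3, 1), (3, 2), (3, 3), (3, 4), (3, 5), (3, 6), (3, 7)]
Unfold 4 (reflect across h@3): 16 holes -> [(2, 0), (2, 1), (2, 2), (2, 3), (2, 4), (2, 5), (2, 6), (2, 7), (3, 0), (3, 1), (3, 2), (3, 3), (3, 4), (3, 5), (3, 6), (3, 7)]
Unfold 5 (reflect across h@2): 32 holes -> [(0, 0), (0, 1), (0, 2), (0, 3), (0, 4), (0, 5), (0, 6), (0, 7), (1, 0), (1, 1), (1, 2), (1, 3), (1, 4), (1, 5), (1, 6), (1, 7), (2, 0), (2, 1), (2, 2), (2, 3), (2, 4), (2, 5), (2, 6), (2, 7), (3, 0), (3, 1), (3, 2), (3, 3), (3, 4), (3, 5), (3, 6), (3, 7)]

Answer: 32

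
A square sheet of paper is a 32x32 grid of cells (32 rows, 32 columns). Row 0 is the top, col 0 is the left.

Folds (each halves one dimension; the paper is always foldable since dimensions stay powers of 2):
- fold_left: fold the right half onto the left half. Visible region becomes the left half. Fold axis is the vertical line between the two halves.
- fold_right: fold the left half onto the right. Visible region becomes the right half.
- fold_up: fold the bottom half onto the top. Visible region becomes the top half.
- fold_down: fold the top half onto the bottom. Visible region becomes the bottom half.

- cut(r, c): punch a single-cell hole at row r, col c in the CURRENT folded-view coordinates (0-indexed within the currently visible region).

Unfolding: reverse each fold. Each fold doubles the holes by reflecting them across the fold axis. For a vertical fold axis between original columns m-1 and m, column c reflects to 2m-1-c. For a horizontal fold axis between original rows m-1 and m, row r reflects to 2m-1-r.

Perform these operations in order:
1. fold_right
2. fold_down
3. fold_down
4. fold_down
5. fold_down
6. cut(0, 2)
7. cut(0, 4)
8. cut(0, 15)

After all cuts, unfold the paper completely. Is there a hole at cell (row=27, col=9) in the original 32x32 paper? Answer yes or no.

Answer: no

Derivation:
Op 1 fold_right: fold axis v@16; visible region now rows[0,32) x cols[16,32) = 32x16
Op 2 fold_down: fold axis h@16; visible region now rows[16,32) x cols[16,32) = 16x16
Op 3 fold_down: fold axis h@24; visible region now rows[24,32) x cols[16,32) = 8x16
Op 4 fold_down: fold axis h@28; visible region now rows[28,32) x cols[16,32) = 4x16
Op 5 fold_down: fold axis h@30; visible region now rows[30,32) x cols[16,32) = 2x16
Op 6 cut(0, 2): punch at orig (30,18); cuts so far [(30, 18)]; region rows[30,32) x cols[16,32) = 2x16
Op 7 cut(0, 4): punch at orig (30,20); cuts so far [(30, 18), (30, 20)]; region rows[30,32) x cols[16,32) = 2x16
Op 8 cut(0, 15): punch at orig (30,31); cuts so far [(30, 18), (30, 20), (30, 31)]; region rows[30,32) x cols[16,32) = 2x16
Unfold 1 (reflect across h@30): 6 holes -> [(29, 18), (29, 20), (29, 31), (30, 18), (30, 20), (30, 31)]
Unfold 2 (reflect across h@28): 12 holes -> [(25, 18), (25, 20), (25, 31), (26, 18), (26, 20), (26, 31), (29, 18), (29, 20), (29, 31), (30, 18), (30, 20), (30, 31)]
Unfold 3 (reflect across h@24): 24 holes -> [(17, 18), (17, 20), (17, 31), (18, 18), (18, 20), (18, 31), (21, 18), (21, 20), (21, 31), (22, 18), (22, 20), (22, 31), (25, 18), (25, 20), (25, 31), (26, 18), (26, 20), (26, 31), (29, 18), (29, 20), (29, 31), (30, 18), (30, 20), (30, 31)]
Unfold 4 (reflect across h@16): 48 holes -> [(1, 18), (1, 20), (1, 31), (2, 18), (2, 20), (2, 31), (5, 18), (5, 20), (5, 31), (6, 18), (6, 20), (6, 31), (9, 18), (9, 20), (9, 31), (10, 18), (10, 20), (10, 31), (13, 18), (13, 20), (13, 31), (14, 18), (14, 20), (14, 31), (17, 18), (17, 20), (17, 31), (18, 18), (18, 20), (18, 31), (21, 18), (21, 20), (21, 31), (22, 18), (22, 20), (22, 31), (25, 18), (25, 20), (25, 31), (26, 18), (26, 20), (26, 31), (29, 18), (29, 20), (29, 31), (30, 18), (30, 20), (30, 31)]
Unfold 5 (reflect across v@16): 96 holes -> [(1, 0), (1, 11), (1, 13), (1, 18), (1, 20), (1, 31), (2, 0), (2, 11), (2, 13), (2, 18), (2, 20), (2, 31), (5, 0), (5, 11), (5, 13), (5, 18), (5, 20), (5, 31), (6, 0), (6, 11), (6, 13), (6, 18), (6, 20), (6, 31), (9, 0), (9, 11), (9, 13), (9, 18), (9, 20), (9, 31), (10, 0), (10, 11), (10, 13), (10, 18), (10, 20), (10, 31), (13, 0), (13, 11), (13, 13), (13, 18), (13, 20), (13, 31), (14, 0), (14, 11), (14, 13), (14, 18), (14, 20), (14, 31), (17, 0), (17, 11), (17, 13), (17, 18), (17, 20), (17, 31), (18, 0), (18, 11), (18, 13), (18, 18), (18, 20), (18, 31), (21, 0), (21, 11), (21, 13), (21, 18), (21, 20), (21, 31), (22, 0), (22, 11), (22, 13), (22, 18), (22, 20), (22, 31), (25, 0), (25, 11), (25, 13), (25, 18), (25, 20), (25, 31), (26, 0), (26, 11), (26, 13), (26, 18), (26, 20), (26, 31), (29, 0), (29, 11), (29, 13), (29, 18), (29, 20), (29, 31), (30, 0), (30, 11), (30, 13), (30, 18), (30, 20), (30, 31)]
Holes: [(1, 0), (1, 11), (1, 13), (1, 18), (1, 20), (1, 31), (2, 0), (2, 11), (2, 13), (2, 18), (2, 20), (2, 31), (5, 0), (5, 11), (5, 13), (5, 18), (5, 20), (5, 31), (6, 0), (6, 11), (6, 13), (6, 18), (6, 20), (6, 31), (9, 0), (9, 11), (9, 13), (9, 18), (9, 20), (9, 31), (10, 0), (10, 11), (10, 13), (10, 18), (10, 20), (10, 31), (13, 0), (13, 11), (13, 13), (13, 18), (13, 20), (13, 31), (14, 0), (14, 11), (14, 13), (14, 18), (14, 20), (14, 31), (17, 0), (17, 11), (17, 13), (17, 18), (17, 20), (17, 31), (18, 0), (18, 11), (18, 13), (18, 18), (18, 20), (18, 31), (21, 0), (21, 11), (21, 13), (21, 18), (21, 20), (21, 31), (22, 0), (22, 11), (22, 13), (22, 18), (22, 20), (22, 31), (25, 0), (25, 11), (25, 13), (25, 18), (25, 20), (25, 31), (26, 0), (26, 11), (26, 13), (26, 18), (26, 20), (26, 31), (29, 0), (29, 11), (29, 13), (29, 18), (29, 20), (29, 31), (30, 0), (30, 11), (30, 13), (30, 18), (30, 20), (30, 31)]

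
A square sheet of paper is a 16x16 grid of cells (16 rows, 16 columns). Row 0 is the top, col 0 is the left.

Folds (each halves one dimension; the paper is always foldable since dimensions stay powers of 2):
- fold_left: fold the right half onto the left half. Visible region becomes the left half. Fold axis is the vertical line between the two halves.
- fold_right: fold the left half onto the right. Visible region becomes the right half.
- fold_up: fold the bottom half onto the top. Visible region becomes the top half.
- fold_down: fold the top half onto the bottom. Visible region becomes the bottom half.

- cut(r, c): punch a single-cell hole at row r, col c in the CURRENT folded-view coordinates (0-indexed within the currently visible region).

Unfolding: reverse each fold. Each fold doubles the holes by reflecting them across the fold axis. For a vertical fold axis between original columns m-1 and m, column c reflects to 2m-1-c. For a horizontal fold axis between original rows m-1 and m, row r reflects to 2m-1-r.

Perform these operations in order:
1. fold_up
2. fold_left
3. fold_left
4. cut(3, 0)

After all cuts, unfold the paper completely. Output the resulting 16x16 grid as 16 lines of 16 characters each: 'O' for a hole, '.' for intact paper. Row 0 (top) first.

Op 1 fold_up: fold axis h@8; visible region now rows[0,8) x cols[0,16) = 8x16
Op 2 fold_left: fold axis v@8; visible region now rows[0,8) x cols[0,8) = 8x8
Op 3 fold_left: fold axis v@4; visible region now rows[0,8) x cols[0,4) = 8x4
Op 4 cut(3, 0): punch at orig (3,0); cuts so far [(3, 0)]; region rows[0,8) x cols[0,4) = 8x4
Unfold 1 (reflect across v@4): 2 holes -> [(3, 0), (3, 7)]
Unfold 2 (reflect across v@8): 4 holes -> [(3, 0), (3, 7), (3, 8), (3, 15)]
Unfold 3 (reflect across h@8): 8 holes -> [(3, 0), (3, 7), (3, 8), (3, 15), (12, 0), (12, 7), (12, 8), (12, 15)]

Answer: ................
................
................
O......OO......O
................
................
................
................
................
................
................
................
O......OO......O
................
................
................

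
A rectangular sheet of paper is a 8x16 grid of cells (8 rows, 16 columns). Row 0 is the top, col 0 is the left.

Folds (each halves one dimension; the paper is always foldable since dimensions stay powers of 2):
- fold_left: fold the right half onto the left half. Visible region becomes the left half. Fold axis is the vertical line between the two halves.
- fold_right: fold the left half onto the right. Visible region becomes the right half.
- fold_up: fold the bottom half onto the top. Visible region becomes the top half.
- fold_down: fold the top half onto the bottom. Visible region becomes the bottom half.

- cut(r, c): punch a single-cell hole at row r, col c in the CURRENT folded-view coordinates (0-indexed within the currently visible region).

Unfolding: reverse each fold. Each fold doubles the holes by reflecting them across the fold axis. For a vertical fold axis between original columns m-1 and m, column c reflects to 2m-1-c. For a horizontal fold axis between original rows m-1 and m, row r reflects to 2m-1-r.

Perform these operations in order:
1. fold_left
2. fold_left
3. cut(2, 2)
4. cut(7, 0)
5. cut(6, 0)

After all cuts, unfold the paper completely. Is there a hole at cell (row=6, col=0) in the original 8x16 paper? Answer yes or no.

Answer: yes

Derivation:
Op 1 fold_left: fold axis v@8; visible region now rows[0,8) x cols[0,8) = 8x8
Op 2 fold_left: fold axis v@4; visible region now rows[0,8) x cols[0,4) = 8x4
Op 3 cut(2, 2): punch at orig (2,2); cuts so far [(2, 2)]; region rows[0,8) x cols[0,4) = 8x4
Op 4 cut(7, 0): punch at orig (7,0); cuts so far [(2, 2), (7, 0)]; region rows[0,8) x cols[0,4) = 8x4
Op 5 cut(6, 0): punch at orig (6,0); cuts so far [(2, 2), (6, 0), (7, 0)]; region rows[0,8) x cols[0,4) = 8x4
Unfold 1 (reflect across v@4): 6 holes -> [(2, 2), (2, 5), (6, 0), (6, 7), (7, 0), (7, 7)]
Unfold 2 (reflect across v@8): 12 holes -> [(2, 2), (2, 5), (2, 10), (2, 13), (6, 0), (6, 7), (6, 8), (6, 15), (7, 0), (7, 7), (7, 8), (7, 15)]
Holes: [(2, 2), (2, 5), (2, 10), (2, 13), (6, 0), (6, 7), (6, 8), (6, 15), (7, 0), (7, 7), (7, 8), (7, 15)]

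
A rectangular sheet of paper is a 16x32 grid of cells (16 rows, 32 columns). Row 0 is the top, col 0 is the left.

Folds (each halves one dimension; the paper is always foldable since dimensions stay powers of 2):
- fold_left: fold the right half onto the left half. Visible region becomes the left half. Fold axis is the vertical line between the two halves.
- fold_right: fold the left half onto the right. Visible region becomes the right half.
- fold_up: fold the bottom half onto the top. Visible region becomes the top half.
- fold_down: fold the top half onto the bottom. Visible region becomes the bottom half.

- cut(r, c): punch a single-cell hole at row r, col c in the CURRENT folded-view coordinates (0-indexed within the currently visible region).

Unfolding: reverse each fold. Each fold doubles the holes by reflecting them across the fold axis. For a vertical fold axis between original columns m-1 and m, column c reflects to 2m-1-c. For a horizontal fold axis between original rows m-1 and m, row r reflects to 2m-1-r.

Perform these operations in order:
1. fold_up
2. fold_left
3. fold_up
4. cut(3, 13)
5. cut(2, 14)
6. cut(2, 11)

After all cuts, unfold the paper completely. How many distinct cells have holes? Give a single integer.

Answer: 24

Derivation:
Op 1 fold_up: fold axis h@8; visible region now rows[0,8) x cols[0,32) = 8x32
Op 2 fold_left: fold axis v@16; visible region now rows[0,8) x cols[0,16) = 8x16
Op 3 fold_up: fold axis h@4; visible region now rows[0,4) x cols[0,16) = 4x16
Op 4 cut(3, 13): punch at orig (3,13); cuts so far [(3, 13)]; region rows[0,4) x cols[0,16) = 4x16
Op 5 cut(2, 14): punch at orig (2,14); cuts so far [(2, 14), (3, 13)]; region rows[0,4) x cols[0,16) = 4x16
Op 6 cut(2, 11): punch at orig (2,11); cuts so far [(2, 11), (2, 14), (3, 13)]; region rows[0,4) x cols[0,16) = 4x16
Unfold 1 (reflect across h@4): 6 holes -> [(2, 11), (2, 14), (3, 13), (4, 13), (5, 11), (5, 14)]
Unfold 2 (reflect across v@16): 12 holes -> [(2, 11), (2, 14), (2, 17), (2, 20), (3, 13), (3, 18), (4, 13), (4, 18), (5, 11), (5, 14), (5, 17), (5, 20)]
Unfold 3 (reflect across h@8): 24 holes -> [(2, 11), (2, 14), (2, 17), (2, 20), (3, 13), (3, 18), (4, 13), (4, 18), (5, 11), (5, 14), (5, 17), (5, 20), (10, 11), (10, 14), (10, 17), (10, 20), (11, 13), (11, 18), (12, 13), (12, 18), (13, 11), (13, 14), (13, 17), (13, 20)]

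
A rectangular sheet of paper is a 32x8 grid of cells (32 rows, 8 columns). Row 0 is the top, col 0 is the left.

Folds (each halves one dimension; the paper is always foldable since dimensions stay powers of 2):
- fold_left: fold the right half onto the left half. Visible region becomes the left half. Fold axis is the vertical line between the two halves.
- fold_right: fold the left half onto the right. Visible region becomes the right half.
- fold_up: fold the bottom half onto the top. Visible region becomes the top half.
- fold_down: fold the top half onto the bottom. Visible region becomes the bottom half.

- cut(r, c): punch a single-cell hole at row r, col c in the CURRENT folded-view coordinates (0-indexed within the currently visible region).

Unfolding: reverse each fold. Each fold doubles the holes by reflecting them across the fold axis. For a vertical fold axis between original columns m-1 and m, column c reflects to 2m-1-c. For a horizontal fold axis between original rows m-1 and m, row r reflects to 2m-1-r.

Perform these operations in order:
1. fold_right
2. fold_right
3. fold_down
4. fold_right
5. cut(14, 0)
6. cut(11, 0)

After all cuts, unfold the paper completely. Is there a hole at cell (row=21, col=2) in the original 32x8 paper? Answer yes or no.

Answer: no

Derivation:
Op 1 fold_right: fold axis v@4; visible region now rows[0,32) x cols[4,8) = 32x4
Op 2 fold_right: fold axis v@6; visible region now rows[0,32) x cols[6,8) = 32x2
Op 3 fold_down: fold axis h@16; visible region now rows[16,32) x cols[6,8) = 16x2
Op 4 fold_right: fold axis v@7; visible region now rows[16,32) x cols[7,8) = 16x1
Op 5 cut(14, 0): punch at orig (30,7); cuts so far [(30, 7)]; region rows[16,32) x cols[7,8) = 16x1
Op 6 cut(11, 0): punch at orig (27,7); cuts so far [(27, 7), (30, 7)]; region rows[16,32) x cols[7,8) = 16x1
Unfold 1 (reflect across v@7): 4 holes -> [(27, 6), (27, 7), (30, 6), (30, 7)]
Unfold 2 (reflect across h@16): 8 holes -> [(1, 6), (1, 7), (4, 6), (4, 7), (27, 6), (27, 7), (30, 6), (30, 7)]
Unfold 3 (reflect across v@6): 16 holes -> [(1, 4), (1, 5), (1, 6), (1, 7), (4, 4), (4, 5), (4, 6), (4, 7), (27, 4), (27, 5), (27, 6), (27, 7), (30, 4), (30, 5), (30, 6), (30, 7)]
Unfold 4 (reflect across v@4): 32 holes -> [(1, 0), (1, 1), (1, 2), (1, 3), (1, 4), (1, 5), (1, 6), (1, 7), (4, 0), (4, 1), (4, 2), (4, 3), (4, 4), (4, 5), (4, 6), (4, 7), (27, 0), (27, 1), (27, 2), (27, 3), (27, 4), (27, 5), (27, 6), (27, 7), (30, 0), (30, 1), (30, 2), (30, 3), (30, 4), (30, 5), (30, 6), (30, 7)]
Holes: [(1, 0), (1, 1), (1, 2), (1, 3), (1, 4), (1, 5), (1, 6), (1, 7), (4, 0), (4, 1), (4, 2), (4, 3), (4, 4), (4, 5), (4, 6), (4, 7), (27, 0), (27, 1), (27, 2), (27, 3), (27, 4), (27, 5), (27, 6), (27, 7), (30, 0), (30, 1), (30, 2), (30, 3), (30, 4), (30, 5), (30, 6), (30, 7)]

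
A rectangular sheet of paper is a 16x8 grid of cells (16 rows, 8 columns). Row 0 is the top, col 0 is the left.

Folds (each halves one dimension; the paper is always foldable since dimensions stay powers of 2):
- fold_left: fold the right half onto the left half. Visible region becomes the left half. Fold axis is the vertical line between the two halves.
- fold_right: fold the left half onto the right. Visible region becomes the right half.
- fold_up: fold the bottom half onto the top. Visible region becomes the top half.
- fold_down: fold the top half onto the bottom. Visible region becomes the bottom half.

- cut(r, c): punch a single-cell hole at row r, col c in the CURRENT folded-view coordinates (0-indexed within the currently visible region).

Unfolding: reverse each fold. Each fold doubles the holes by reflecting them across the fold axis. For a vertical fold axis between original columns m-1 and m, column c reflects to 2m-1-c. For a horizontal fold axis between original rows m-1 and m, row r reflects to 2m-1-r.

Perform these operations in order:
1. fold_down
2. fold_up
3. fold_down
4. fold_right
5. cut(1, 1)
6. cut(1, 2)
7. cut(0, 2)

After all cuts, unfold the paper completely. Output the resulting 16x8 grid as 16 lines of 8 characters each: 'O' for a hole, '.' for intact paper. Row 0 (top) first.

Answer: .OO..OO.
.O....O.
.O....O.
.OO..OO.
.OO..OO.
.O....O.
.O....O.
.OO..OO.
.OO..OO.
.O....O.
.O....O.
.OO..OO.
.OO..OO.
.O....O.
.O....O.
.OO..OO.

Derivation:
Op 1 fold_down: fold axis h@8; visible region now rows[8,16) x cols[0,8) = 8x8
Op 2 fold_up: fold axis h@12; visible region now rows[8,12) x cols[0,8) = 4x8
Op 3 fold_down: fold axis h@10; visible region now rows[10,12) x cols[0,8) = 2x8
Op 4 fold_right: fold axis v@4; visible region now rows[10,12) x cols[4,8) = 2x4
Op 5 cut(1, 1): punch at orig (11,5); cuts so far [(11, 5)]; region rows[10,12) x cols[4,8) = 2x4
Op 6 cut(1, 2): punch at orig (11,6); cuts so far [(11, 5), (11, 6)]; region rows[10,12) x cols[4,8) = 2x4
Op 7 cut(0, 2): punch at orig (10,6); cuts so far [(10, 6), (11, 5), (11, 6)]; region rows[10,12) x cols[4,8) = 2x4
Unfold 1 (reflect across v@4): 6 holes -> [(10, 1), (10, 6), (11, 1), (11, 2), (11, 5), (11, 6)]
Unfold 2 (reflect across h@10): 12 holes -> [(8, 1), (8, 2), (8, 5), (8, 6), (9, 1), (9, 6), (10, 1), (10, 6), (11, 1), (11, 2), (11, 5), (11, 6)]
Unfold 3 (reflect across h@12): 24 holes -> [(8, 1), (8, 2), (8, 5), (8, 6), (9, 1), (9, 6), (10, 1), (10, 6), (11, 1), (11, 2), (11, 5), (11, 6), (12, 1), (12, 2), (12, 5), (12, 6), (13, 1), (13, 6), (14, 1), (14, 6), (15, 1), (15, 2), (15, 5), (15, 6)]
Unfold 4 (reflect across h@8): 48 holes -> [(0, 1), (0, 2), (0, 5), (0, 6), (1, 1), (1, 6), (2, 1), (2, 6), (3, 1), (3, 2), (3, 5), (3, 6), (4, 1), (4, 2), (4, 5), (4, 6), (5, 1), (5, 6), (6, 1), (6, 6), (7, 1), (7, 2), (7, 5), (7, 6), (8, 1), (8, 2), (8, 5), (8, 6), (9, 1), (9, 6), (10, 1), (10, 6), (11, 1), (11, 2), (11, 5), (11, 6), (12, 1), (12, 2), (12, 5), (12, 6), (13, 1), (13, 6), (14, 1), (14, 6), (15, 1), (15, 2), (15, 5), (15, 6)]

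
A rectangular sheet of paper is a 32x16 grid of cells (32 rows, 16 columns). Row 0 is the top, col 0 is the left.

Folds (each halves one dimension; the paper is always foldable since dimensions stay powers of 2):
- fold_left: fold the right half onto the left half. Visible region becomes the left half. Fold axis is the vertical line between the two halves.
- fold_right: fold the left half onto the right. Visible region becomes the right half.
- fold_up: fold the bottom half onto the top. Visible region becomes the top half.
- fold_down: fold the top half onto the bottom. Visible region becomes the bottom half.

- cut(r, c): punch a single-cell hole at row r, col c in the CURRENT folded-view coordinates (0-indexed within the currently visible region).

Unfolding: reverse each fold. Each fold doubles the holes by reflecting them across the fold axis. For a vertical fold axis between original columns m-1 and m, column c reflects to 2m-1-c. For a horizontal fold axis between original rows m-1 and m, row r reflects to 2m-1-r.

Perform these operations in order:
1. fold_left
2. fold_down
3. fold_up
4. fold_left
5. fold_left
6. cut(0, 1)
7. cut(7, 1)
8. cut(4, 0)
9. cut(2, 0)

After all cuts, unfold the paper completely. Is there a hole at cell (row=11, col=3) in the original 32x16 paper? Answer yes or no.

Op 1 fold_left: fold axis v@8; visible region now rows[0,32) x cols[0,8) = 32x8
Op 2 fold_down: fold axis h@16; visible region now rows[16,32) x cols[0,8) = 16x8
Op 3 fold_up: fold axis h@24; visible region now rows[16,24) x cols[0,8) = 8x8
Op 4 fold_left: fold axis v@4; visible region now rows[16,24) x cols[0,4) = 8x4
Op 5 fold_left: fold axis v@2; visible region now rows[16,24) x cols[0,2) = 8x2
Op 6 cut(0, 1): punch at orig (16,1); cuts so far [(16, 1)]; region rows[16,24) x cols[0,2) = 8x2
Op 7 cut(7, 1): punch at orig (23,1); cuts so far [(16, 1), (23, 1)]; region rows[16,24) x cols[0,2) = 8x2
Op 8 cut(4, 0): punch at orig (20,0); cuts so far [(16, 1), (20, 0), (23, 1)]; region rows[16,24) x cols[0,2) = 8x2
Op 9 cut(2, 0): punch at orig (18,0); cuts so far [(16, 1), (18, 0), (20, 0), (23, 1)]; region rows[16,24) x cols[0,2) = 8x2
Unfold 1 (reflect across v@2): 8 holes -> [(16, 1), (16, 2), (18, 0), (18, 3), (20, 0), (20, 3), (23, 1), (23, 2)]
Unfold 2 (reflect across v@4): 16 holes -> [(16, 1), (16, 2), (16, 5), (16, 6), (18, 0), (18, 3), (18, 4), (18, 7), (20, 0), (20, 3), (20, 4), (20, 7), (23, 1), (23, 2), (23, 5), (23, 6)]
Unfold 3 (reflect across h@24): 32 holes -> [(16, 1), (16, 2), (16, 5), (16, 6), (18, 0), (18, 3), (18, 4), (18, 7), (20, 0), (20, 3), (20, 4), (20, 7), (23, 1), (23, 2), (23, 5), (23, 6), (24, 1), (24, 2), (24, 5), (24, 6), (27, 0), (27, 3), (27, 4), (27, 7), (29, 0), (29, 3), (29, 4), (29, 7), (31, 1), (31, 2), (31, 5), (31, 6)]
Unfold 4 (reflect across h@16): 64 holes -> [(0, 1), (0, 2), (0, 5), (0, 6), (2, 0), (2, 3), (2, 4), (2, 7), (4, 0), (4, 3), (4, 4), (4, 7), (7, 1), (7, 2), (7, 5), (7, 6), (8, 1), (8, 2), (8, 5), (8, 6), (11, 0), (11, 3), (11, 4), (11, 7), (13, 0), (13, 3), (13, 4), (13, 7), (15, 1), (15, 2), (15, 5), (15, 6), (16, 1), (16, 2), (16, 5), (16, 6), (18, 0), (18, 3), (18, 4), (18, 7), (20, 0), (20, 3), (20, 4), (20, 7), (23, 1), (23, 2), (23, 5), (23, 6), (24, 1), (24, 2), (24, 5), (24, 6), (27, 0), (27, 3), (27, 4), (27, 7), (29, 0), (29, 3), (29, 4), (29, 7), (31, 1), (31, 2), (31, 5), (31, 6)]
Unfold 5 (reflect across v@8): 128 holes -> [(0, 1), (0, 2), (0, 5), (0, 6), (0, 9), (0, 10), (0, 13), (0, 14), (2, 0), (2, 3), (2, 4), (2, 7), (2, 8), (2, 11), (2, 12), (2, 15), (4, 0), (4, 3), (4, 4), (4, 7), (4, 8), (4, 11), (4, 12), (4, 15), (7, 1), (7, 2), (7, 5), (7, 6), (7, 9), (7, 10), (7, 13), (7, 14), (8, 1), (8, 2), (8, 5), (8, 6), (8, 9), (8, 10), (8, 13), (8, 14), (11, 0), (11, 3), (11, 4), (11, 7), (11, 8), (11, 11), (11, 12), (11, 15), (13, 0), (13, 3), (13, 4), (13, 7), (13, 8), (13, 11), (13, 12), (13, 15), (15, 1), (15, 2), (15, 5), (15, 6), (15, 9), (15, 10), (15, 13), (15, 14), (16, 1), (16, 2), (16, 5), (16, 6), (16, 9), (16, 10), (16, 13), (16, 14), (18, 0), (18, 3), (18, 4), (18, 7), (18, 8), (18, 11), (18, 12), (18, 15), (20, 0), (20, 3), (20, 4), (20, 7), (20, 8), (20, 11), (20, 12), (20, 15), (23, 1), (23, 2), (23, 5), (23, 6), (23, 9), (23, 10), (23, 13), (23, 14), (24, 1), (24, 2), (24, 5), (24, 6), (24, 9), (24, 10), (24, 13), (24, 14), (27, 0), (27, 3), (27, 4), (27, 7), (27, 8), (27, 11), (27, 12), (27, 15), (29, 0), (29, 3), (29, 4), (29, 7), (29, 8), (29, 11), (29, 12), (29, 15), (31, 1), (31, 2), (31, 5), (31, 6), (31, 9), (31, 10), (31, 13), (31, 14)]
Holes: [(0, 1), (0, 2), (0, 5), (0, 6), (0, 9), (0, 10), (0, 13), (0, 14), (2, 0), (2, 3), (2, 4), (2, 7), (2, 8), (2, 11), (2, 12), (2, 15), (4, 0), (4, 3), (4, 4), (4, 7), (4, 8), (4, 11), (4, 12), (4, 15), (7, 1), (7, 2), (7, 5), (7, 6), (7, 9), (7, 10), (7, 13), (7, 14), (8, 1), (8, 2), (8, 5), (8, 6), (8, 9), (8, 10), (8, 13), (8, 14), (11, 0), (11, 3), (11, 4), (11, 7), (11, 8), (11, 11), (11, 12), (11, 15), (13, 0), (13, 3), (13, 4), (13, 7), (13, 8), (13, 11), (13, 12), (13, 15), (15, 1), (15, 2), (15, 5), (15, 6), (15, 9), (15, 10), (15, 13), (15, 14), (16, 1), (16, 2), (16, 5), (16, 6), (16, 9), (16, 10), (16, 13), (16, 14), (18, 0), (18, 3), (18, 4), (18, 7), (18, 8), (18, 11), (18, 12), (18, 15), (20, 0), (20, 3), (20, 4), (20, 7), (20, 8), (20, 11), (20, 12), (20, 15), (23, 1), (23, 2), (23, 5), (23, 6), (23, 9), (23, 10), (23, 13), (23, 14), (24, 1), (24, 2), (24, 5), (24, 6), (24, 9), (24, 10), (24, 13), (24, 14), (27, 0), (27, 3), (27, 4), (27, 7), (27, 8), (27, 11), (27, 12), (27, 15), (29, 0), (29, 3), (29, 4), (29, 7), (29, 8), (29, 11), (29, 12), (29, 15), (31, 1), (31, 2), (31, 5), (31, 6), (31, 9), (31, 10), (31, 13), (31, 14)]

Answer: yes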